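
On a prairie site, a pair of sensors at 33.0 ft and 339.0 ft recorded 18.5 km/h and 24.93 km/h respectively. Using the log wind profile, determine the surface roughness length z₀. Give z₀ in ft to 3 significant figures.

Log law: V(z) ∝ ln(z/z₀). With r = V₁/V₂ = 18.5/24.93 = 0.74208,
r · ln(z₂/z₀) = ln(z₁/z₀) ⇒ ln z₀ = (ln z₁ − r·ln z₂)/(1 − r)
ln z₀ = (3.49651 − 0.74208×5.82600) / 0.25792 = -3.2058
z₀ = exp(-3.2058) = 0.04053 ft

z₀ ≈ 0.0405 ft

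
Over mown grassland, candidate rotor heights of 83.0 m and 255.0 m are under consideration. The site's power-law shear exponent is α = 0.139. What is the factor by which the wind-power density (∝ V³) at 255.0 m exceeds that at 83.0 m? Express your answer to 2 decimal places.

1.60

Speed ratio: V_B/V_A = (z_B/z_A)^α = (255.0/83.0)^0.139 = (3.0723)^0.139 = 1.16885
Power-density ratio: P_B/P_A = (V_B/V_A)³ = (1.16885)³ = 1.59688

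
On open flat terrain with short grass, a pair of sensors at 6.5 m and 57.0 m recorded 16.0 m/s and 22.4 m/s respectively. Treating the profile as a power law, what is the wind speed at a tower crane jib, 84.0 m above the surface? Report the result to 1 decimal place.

23.8 m/s

First find α: α = ln(V₂/V₁)/ln(z₂/z₁) = ln(22.4/16.0)/ln(57.0/6.5) = 0.33647/2.17125 = 0.1550
Extrapolate from 57.0 m to 84.0 m: V₃ = 22.4 × (84.0/57.0)^0.1550 = 22.4 × 1.0619 = 23.7873 m/s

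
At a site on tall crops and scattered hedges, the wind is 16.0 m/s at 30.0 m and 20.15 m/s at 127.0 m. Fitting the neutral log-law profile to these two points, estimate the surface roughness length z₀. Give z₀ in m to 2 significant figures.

z₀ ≈ 0.12 m

Log law: V(z) ∝ ln(z/z₀). With r = V₁/V₂ = 16.0/20.15 = 0.79404,
r · ln(z₂/z₀) = ln(z₁/z₀) ⇒ ln z₀ = (ln z₁ − r·ln z₂)/(1 − r)
ln z₀ = (3.40120 − 0.79404×4.84419) / 0.20596 = -2.1621
z₀ = exp(-2.1621) = 0.1151 m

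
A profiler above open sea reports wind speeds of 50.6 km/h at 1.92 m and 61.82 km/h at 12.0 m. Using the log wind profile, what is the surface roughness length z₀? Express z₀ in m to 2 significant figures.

z₀ ≈ 0.00049 m

Log law: V(z) ∝ ln(z/z₀). With r = V₁/V₂ = 50.6/61.82 = 0.81851,
r · ln(z₂/z₀) = ln(z₁/z₀) ⇒ ln z₀ = (ln z₁ − r·ln z₂)/(1 − r)
ln z₀ = (0.65233 − 0.81851×2.48491) / 0.18149 = -7.6123
z₀ = exp(-7.6123) = 0.0004944 m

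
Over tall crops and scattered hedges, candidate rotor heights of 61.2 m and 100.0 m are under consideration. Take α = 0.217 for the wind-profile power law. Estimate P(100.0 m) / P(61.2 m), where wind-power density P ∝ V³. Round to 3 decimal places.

Speed ratio: V_B/V_A = (z_B/z_A)^α = (100.0/61.2)^0.217 = (1.6340)^0.217 = 1.11244
Power-density ratio: P_B/P_A = (V_B/V_A)³ = (1.11244)³ = 1.37665

1.377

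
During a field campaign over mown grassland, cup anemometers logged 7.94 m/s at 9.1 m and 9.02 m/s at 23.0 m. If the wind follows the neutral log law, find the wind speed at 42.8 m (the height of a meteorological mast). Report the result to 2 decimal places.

9.74 m/s

Log law: V ∝ ln(z/z₀). From the pair, with r = V₁/V₂ = 0.88027,
ln z₀ = (ln z₁ − r·ln z₂)/(1 − r) = (2.2083 − 0.88027×3.1355)/0.11973 = -4.6085 → z₀ = 0.009967 m
V₃ = V₁ · ln(z₃/z₀)/ln(z₁/z₀) = 7.94 × 8.3650/6.8168 = 9.7434 m/s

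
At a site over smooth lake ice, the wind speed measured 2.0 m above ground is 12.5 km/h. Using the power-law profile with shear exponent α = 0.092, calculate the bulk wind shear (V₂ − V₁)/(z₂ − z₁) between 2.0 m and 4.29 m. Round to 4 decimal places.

Power law: V₂ = V₁ · (z₂/z₁)^α = 12.5 × (2.1450)^0.092 = 13.4092 km/h
ΔV/Δz = (13.4092 − 12.5)/(4.29 − 2.0) = 0.9092/2.2900 = 0.39701 km/h/m

0.3970 km/h/m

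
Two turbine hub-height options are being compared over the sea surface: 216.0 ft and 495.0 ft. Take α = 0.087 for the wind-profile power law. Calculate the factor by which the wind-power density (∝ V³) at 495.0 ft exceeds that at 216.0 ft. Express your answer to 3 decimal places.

1.242

Speed ratio: V_B/V_A = (z_B/z_A)^α = (495.0/216.0)^0.087 = (2.2917)^0.087 = 1.07481
Power-density ratio: P_B/P_A = (V_B/V_A)³ = (1.07481)³ = 1.24165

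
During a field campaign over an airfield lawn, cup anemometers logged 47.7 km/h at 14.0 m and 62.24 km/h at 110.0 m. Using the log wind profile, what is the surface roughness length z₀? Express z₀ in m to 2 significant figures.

z₀ ≈ 0.016 m

Log law: V(z) ∝ ln(z/z₀). With r = V₁/V₂ = 47.7/62.24 = 0.76639,
r · ln(z₂/z₀) = ln(z₁/z₀) ⇒ ln z₀ = (ln z₁ − r·ln z₂)/(1 − r)
ln z₀ = (2.63906 − 0.76639×4.70048) / 0.23361 = -4.1237
z₀ = exp(-4.1237) = 0.01619 m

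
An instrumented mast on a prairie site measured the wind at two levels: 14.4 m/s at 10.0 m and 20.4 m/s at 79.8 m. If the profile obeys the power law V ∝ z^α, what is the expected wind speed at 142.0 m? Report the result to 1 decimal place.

22.5 m/s

First find α: α = ln(V₂/V₁)/ln(z₂/z₁) = ln(20.4/14.4)/ln(79.8/10.0) = 0.34831/2.07694 = 0.1677
Extrapolate from 79.8 m to 142.0 m: V₃ = 20.4 × (142.0/79.8)^0.1677 = 20.4 × 1.1015 = 22.4700 m/s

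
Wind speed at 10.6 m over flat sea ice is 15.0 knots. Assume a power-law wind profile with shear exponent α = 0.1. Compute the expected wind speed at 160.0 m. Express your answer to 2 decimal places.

Power-law profile: V₂ = V₁ · (z₂/z₁)^α
V₂ = 15.0 × (160.0/10.6)^0.1 = 15.0 × (15.0943)^0.1
    = 15.0 × 1.3118 = 19.6776 knots

19.68 knots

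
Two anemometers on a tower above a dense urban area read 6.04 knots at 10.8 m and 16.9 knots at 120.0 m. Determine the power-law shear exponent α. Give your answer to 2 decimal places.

Power law: V₂/V₁ = (z₂/z₁)^α ⇒ α = ln(V₂/V₁) / ln(z₂/z₁)
α = ln(16.9/6.04) / ln(120.0/10.8) = ln(2.7980) / ln(11.1111)
  = 1.02891 / 2.40795 = 0.42730

α ≈ 0.43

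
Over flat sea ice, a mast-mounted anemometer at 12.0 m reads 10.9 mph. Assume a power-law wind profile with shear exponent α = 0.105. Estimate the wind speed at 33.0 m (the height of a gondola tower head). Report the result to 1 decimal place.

12.1 mph

Power-law profile: V₂ = V₁ · (z₂/z₁)^α
V₂ = 10.9 × (33.0/12.0)^0.105 = 10.9 × (2.7500)^0.105
    = 10.9 × 1.1121 = 12.1215 mph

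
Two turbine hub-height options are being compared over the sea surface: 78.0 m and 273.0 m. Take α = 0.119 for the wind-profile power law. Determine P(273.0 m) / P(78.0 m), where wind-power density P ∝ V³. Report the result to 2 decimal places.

1.56

Speed ratio: V_B/V_A = (z_B/z_A)^α = (273.0/78.0)^0.119 = (3.5000)^0.119 = 1.16076
Power-density ratio: P_B/P_A = (V_B/V_A)³ = (1.16076)³ = 1.56398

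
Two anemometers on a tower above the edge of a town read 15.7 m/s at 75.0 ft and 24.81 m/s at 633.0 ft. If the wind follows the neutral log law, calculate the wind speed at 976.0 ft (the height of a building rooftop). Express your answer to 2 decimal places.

26.66 m/s

Log law: V ∝ ln(z/z₀). From the pair, with r = V₁/V₂ = 0.63281,
ln z₀ = (ln z₁ − r·ln z₂)/(1 − r) = (4.3175 − 0.63281×6.4505)/0.36719 = 0.6415 → z₀ = 1.899 ft
V₃ = V₁ · ln(z₃/z₀)/ln(z₁/z₀) = 15.7 × 6.2419/3.6759 = 26.6593 m/s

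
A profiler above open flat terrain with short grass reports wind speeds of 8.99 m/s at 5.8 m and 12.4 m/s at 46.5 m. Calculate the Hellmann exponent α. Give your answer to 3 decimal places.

α ≈ 0.154

Power law: V₂/V₁ = (z₂/z₁)^α ⇒ α = ln(V₂/V₁) / ln(z₂/z₁)
α = ln(12.4/8.99) / ln(46.5/5.8) = ln(1.3793) / ln(8.0172)
  = 0.32158 / 2.08159 = 0.15449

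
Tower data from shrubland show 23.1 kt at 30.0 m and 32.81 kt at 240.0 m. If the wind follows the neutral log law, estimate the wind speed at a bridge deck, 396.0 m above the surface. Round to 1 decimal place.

Log law: V ∝ ln(z/z₀). From the pair, with r = V₁/V₂ = 0.70405,
ln z₀ = (ln z₁ − r·ln z₂)/(1 − r) = (3.4012 − 0.70405×5.4806)/0.29595 = -1.5458 → z₀ = 0.2131 m
V₃ = V₁ · ln(z₃/z₀)/ln(z₁/z₀) = 23.1 × 7.5272/4.9470 = 35.1484 kt

35.1 kt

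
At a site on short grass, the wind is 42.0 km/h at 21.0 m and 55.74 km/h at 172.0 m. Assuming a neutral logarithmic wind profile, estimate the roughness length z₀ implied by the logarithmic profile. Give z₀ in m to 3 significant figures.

Log law: V(z) ∝ ln(z/z₀). With r = V₁/V₂ = 42.0/55.74 = 0.75350,
r · ln(z₂/z₀) = ln(z₁/z₀) ⇒ ln z₀ = (ln z₁ − r·ln z₂)/(1 − r)
ln z₀ = (3.04452 − 0.75350×5.14749) / 0.24650 = -3.3838
z₀ = exp(-3.3838) = 0.03392 m

z₀ ≈ 0.0339 m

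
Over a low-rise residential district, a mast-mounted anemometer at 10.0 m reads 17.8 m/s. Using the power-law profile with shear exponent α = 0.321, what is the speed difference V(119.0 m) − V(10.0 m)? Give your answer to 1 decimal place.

21.6 m/s

Power law: V₂ = V₁ · (z₂/z₁)^α = 17.8 × (11.9000)^0.321 = 39.4158 m/s
ΔV = 39.4158 − 17.8 = 21.6158 m/s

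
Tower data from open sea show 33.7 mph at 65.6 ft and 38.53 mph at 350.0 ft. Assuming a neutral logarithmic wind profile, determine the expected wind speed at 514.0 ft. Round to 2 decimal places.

Log law: V ∝ ln(z/z₀). From the pair, with r = V₁/V₂ = 0.87464,
ln z₀ = (ln z₁ − r·ln z₂)/(1 − r) = (4.1836 − 0.87464×5.8579)/0.12536 = -7.4988 → z₀ = 0.0005538 ft
V₃ = V₁ · ln(z₃/z₀)/ln(z₁/z₀) = 33.7 × 13.7410/11.6824 = 39.6386 mph

39.64 mph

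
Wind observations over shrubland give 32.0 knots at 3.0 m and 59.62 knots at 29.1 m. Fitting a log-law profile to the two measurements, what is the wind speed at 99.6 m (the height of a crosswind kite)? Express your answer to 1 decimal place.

Log law: V ∝ ln(z/z₀). From the pair, with r = V₁/V₂ = 0.53673,
ln z₀ = (ln z₁ − r·ln z₂)/(1 − r) = (1.0986 − 0.53673×3.3707)/0.46327 = -1.5338 → z₀ = 0.2157 m
V₃ = V₁ · ln(z₃/z₀)/ln(z₁/z₀) = 32.0 × 6.1350/2.6324 = 74.5771 knots

74.6 knots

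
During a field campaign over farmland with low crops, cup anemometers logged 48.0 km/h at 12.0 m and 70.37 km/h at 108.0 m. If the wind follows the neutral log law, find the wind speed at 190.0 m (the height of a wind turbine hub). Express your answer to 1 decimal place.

76.1 km/h

Log law: V ∝ ln(z/z₀). From the pair, with r = V₁/V₂ = 0.68211,
ln z₀ = (ln z₁ − r·ln z₂)/(1 − r) = (2.4849 − 0.68211×4.6821)/0.31789 = -2.2297 → z₀ = 0.1076 m
V₃ = V₁ · ln(z₃/z₀)/ln(z₁/z₀) = 48.0 × 7.4768/4.7147 = 76.1212 km/h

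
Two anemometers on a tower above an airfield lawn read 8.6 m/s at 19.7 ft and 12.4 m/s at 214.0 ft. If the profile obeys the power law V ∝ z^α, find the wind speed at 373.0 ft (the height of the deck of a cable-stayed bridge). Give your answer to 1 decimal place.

First find α: α = ln(V₂/V₁)/ln(z₂/z₁) = ln(12.4/8.6)/ln(214.0/19.7) = 0.36593/2.38536 = 0.1534
Extrapolate from 214.0 ft to 373.0 ft: V₃ = 12.4 × (373.0/214.0)^0.1534 = 12.4 × 1.0890 = 13.5033 m/s

13.5 m/s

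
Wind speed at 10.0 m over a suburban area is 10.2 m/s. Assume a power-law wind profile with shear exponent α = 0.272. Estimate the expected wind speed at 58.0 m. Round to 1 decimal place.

Power-law profile: V₂ = V₁ · (z₂/z₁)^α
V₂ = 10.2 × (58.0/10.0)^0.272 = 10.2 × (5.8000)^0.272
    = 10.2 × 1.6131 = 16.4533 m/s

16.5 m/s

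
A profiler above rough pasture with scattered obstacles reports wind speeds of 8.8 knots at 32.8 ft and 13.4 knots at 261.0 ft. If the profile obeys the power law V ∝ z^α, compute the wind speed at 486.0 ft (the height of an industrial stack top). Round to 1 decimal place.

First find α: α = ln(V₂/V₁)/ln(z₂/z₁) = ln(13.4/8.8)/ln(261.0/32.8) = 0.42050/2.07409 = 0.2027
Extrapolate from 261.0 ft to 486.0 ft: V₃ = 13.4 × (486.0/261.0)^0.2027 = 13.4 × 1.1343 = 15.2000 knots

15.2 knots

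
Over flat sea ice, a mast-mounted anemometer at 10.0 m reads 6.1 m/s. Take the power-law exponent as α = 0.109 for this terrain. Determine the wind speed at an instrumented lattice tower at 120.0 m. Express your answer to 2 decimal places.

Power-law profile: V₂ = V₁ · (z₂/z₁)^α
V₂ = 6.1 × (120.0/10.0)^0.109 = 6.1 × (12.0000)^0.109
    = 6.1 × 1.3111 = 7.9976 m/s

8.00 m/s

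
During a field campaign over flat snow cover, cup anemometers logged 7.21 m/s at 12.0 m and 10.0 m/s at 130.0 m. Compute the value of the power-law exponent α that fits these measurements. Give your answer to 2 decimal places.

Power law: V₂/V₁ = (z₂/z₁)^α ⇒ α = ln(V₂/V₁) / ln(z₂/z₁)
α = ln(10.0/7.21) / ln(130.0/12.0) = ln(1.3870) / ln(10.8333)
  = 0.32712 / 2.38263 = 0.13729

α ≈ 0.14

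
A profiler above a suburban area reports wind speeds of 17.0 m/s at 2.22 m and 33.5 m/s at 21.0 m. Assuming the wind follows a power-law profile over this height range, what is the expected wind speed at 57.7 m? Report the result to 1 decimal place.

45.5 m/s

First find α: α = ln(V₂/V₁)/ln(z₂/z₁) = ln(33.5/17.0)/ln(21.0/2.22) = 0.67833/2.24702 = 0.3019
Extrapolate from 21.0 m to 57.7 m: V₃ = 33.5 × (57.7/21.0)^0.3019 = 33.5 × 1.3568 = 45.4525 m/s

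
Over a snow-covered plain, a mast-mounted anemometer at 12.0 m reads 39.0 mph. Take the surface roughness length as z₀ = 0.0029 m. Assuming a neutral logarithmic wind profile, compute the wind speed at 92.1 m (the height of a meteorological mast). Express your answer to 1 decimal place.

Log law: V(z) ∝ ln(z/z₀), so V₂/V₁ = ln(z₂/z₀) / ln(z₁/z₀).
ln(92.1/0.0029) = 10.3659, ln(12.0/0.0029) = 8.3280
V₂ = 39.0 × 10.3659/8.3280 = 39.0 × 1.2447 = 48.5439 mph

48.5 mph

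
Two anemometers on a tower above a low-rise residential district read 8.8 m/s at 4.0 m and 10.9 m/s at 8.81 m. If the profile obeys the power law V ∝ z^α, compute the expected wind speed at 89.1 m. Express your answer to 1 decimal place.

First find α: α = ln(V₂/V₁)/ln(z₂/z₁) = ln(10.9/8.8)/ln(8.81/4.0) = 0.21401/0.78959 = 0.2710
Extrapolate from 8.81 m to 89.1 m: V₃ = 10.9 × (89.1/8.81)^0.2710 = 10.9 × 1.8723 = 20.4077 m/s

20.4 m/s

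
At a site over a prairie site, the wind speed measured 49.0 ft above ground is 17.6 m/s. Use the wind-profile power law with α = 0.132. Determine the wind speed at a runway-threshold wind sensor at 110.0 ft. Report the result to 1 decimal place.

Power-law profile: V₂ = V₁ · (z₂/z₁)^α
V₂ = 17.6 × (110.0/49.0)^0.132 = 17.6 × (2.2449)^0.132
    = 17.6 × 1.1126 = 19.5826 m/s

19.6 m/s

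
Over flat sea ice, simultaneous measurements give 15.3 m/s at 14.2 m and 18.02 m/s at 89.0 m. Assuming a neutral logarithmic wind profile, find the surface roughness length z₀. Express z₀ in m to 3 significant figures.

z₀ ≈ 0.000466 m

Log law: V(z) ∝ ln(z/z₀). With r = V₁/V₂ = 15.3/18.02 = 0.84906,
r · ln(z₂/z₀) = ln(z₁/z₀) ⇒ ln z₀ = (ln z₁ − r·ln z₂)/(1 − r)
ln z₀ = (2.65324 − 0.84906×4.48864) / 0.15094 = -7.6709
z₀ = exp(-7.6709) = 0.0004662 m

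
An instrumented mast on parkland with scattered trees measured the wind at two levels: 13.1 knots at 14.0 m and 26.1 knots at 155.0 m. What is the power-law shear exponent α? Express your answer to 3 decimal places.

α ≈ 0.287

Power law: V₂/V₁ = (z₂/z₁)^α ⇒ α = ln(V₂/V₁) / ln(z₂/z₁)
α = ln(26.1/13.1) / ln(155.0/14.0) = ln(1.9924) / ln(11.0714)
  = 0.68932 / 2.40437 = 0.28670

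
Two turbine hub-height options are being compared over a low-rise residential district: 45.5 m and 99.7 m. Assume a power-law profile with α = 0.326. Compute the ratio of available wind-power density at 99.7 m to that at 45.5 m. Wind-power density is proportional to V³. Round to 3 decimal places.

2.154

Speed ratio: V_B/V_A = (z_B/z_A)^α = (99.7/45.5)^0.326 = (2.1912)^0.326 = 1.29141
Power-density ratio: P_B/P_A = (V_B/V_A)³ = (1.29141)³ = 2.15372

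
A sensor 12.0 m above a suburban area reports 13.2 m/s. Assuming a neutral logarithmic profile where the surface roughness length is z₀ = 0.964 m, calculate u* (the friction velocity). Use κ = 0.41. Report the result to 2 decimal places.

u* ≈ 2.15 m/s

Log law: V(z) = (u*/κ) · ln(z/z₀) ⇒ u* = κ · V / ln(z/z₀)
u* = 0.41 × 13.2 / ln(12.0/0.964) = 0.41 × 13.2 / 2.5216
   = 5.4120 / 2.5216 = 2.1463 m/s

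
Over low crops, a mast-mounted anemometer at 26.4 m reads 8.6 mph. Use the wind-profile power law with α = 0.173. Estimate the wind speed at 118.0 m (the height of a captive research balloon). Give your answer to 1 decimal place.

11.1 mph

Power-law profile: V₂ = V₁ · (z₂/z₁)^α
V₂ = 8.6 × (118.0/26.4)^0.173 = 8.6 × (4.4697)^0.173
    = 8.6 × 1.2957 = 11.1429 mph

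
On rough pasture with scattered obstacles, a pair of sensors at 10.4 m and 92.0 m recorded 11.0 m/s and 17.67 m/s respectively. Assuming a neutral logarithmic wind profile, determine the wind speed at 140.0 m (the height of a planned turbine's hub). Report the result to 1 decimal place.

Log law: V ∝ ln(z/z₀). From the pair, with r = V₁/V₂ = 0.62252,
ln z₀ = (ln z₁ − r·ln z₂)/(1 − r) = (2.3418 − 0.62252×4.5218)/0.37748 = -1.2534 → z₀ = 0.2855 m
V₃ = V₁ · ln(z₃/z₀)/ln(z₁/z₀) = 11.0 × 6.1950/3.5952 = 18.9546 m/s

19.0 m/s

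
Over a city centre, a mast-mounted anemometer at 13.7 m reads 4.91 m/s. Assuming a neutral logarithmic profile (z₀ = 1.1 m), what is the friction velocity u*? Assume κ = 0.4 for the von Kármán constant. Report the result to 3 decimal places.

u* ≈ 0.779 m/s

Log law: V(z) = (u*/κ) · ln(z/z₀) ⇒ u* = κ · V / ln(z/z₀)
u* = 0.4 × 4.91 / ln(13.7/1.1) = 0.4 × 4.91 / 2.5221
   = 1.9640 / 2.5221 = 0.7787 m/s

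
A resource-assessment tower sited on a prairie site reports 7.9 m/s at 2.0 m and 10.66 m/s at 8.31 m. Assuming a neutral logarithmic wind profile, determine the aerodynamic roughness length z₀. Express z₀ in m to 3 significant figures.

Log law: V(z) ∝ ln(z/z₀). With r = V₁/V₂ = 7.9/10.66 = 0.74109,
r · ln(z₂/z₀) = ln(z₁/z₀) ⇒ ln z₀ = (ln z₁ − r·ln z₂)/(1 − r)
ln z₀ = (0.69315 − 0.74109×2.11746) / 0.25891 = -3.3837
z₀ = exp(-3.3837) = 0.03392 m

z₀ ≈ 0.0339 m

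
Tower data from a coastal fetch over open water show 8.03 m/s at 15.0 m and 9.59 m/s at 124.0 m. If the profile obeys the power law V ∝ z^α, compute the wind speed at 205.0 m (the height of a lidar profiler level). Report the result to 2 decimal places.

First find α: α = ln(V₂/V₁)/ln(z₂/z₁) = ln(9.59/8.03)/ln(124.0/15.0) = 0.17754/2.11223 = 0.0841
Extrapolate from 124.0 m to 205.0 m: V₃ = 9.59 × (205.0/124.0)^0.0841 = 9.59 × 1.0432 = 10.0039 m/s

10.00 m/s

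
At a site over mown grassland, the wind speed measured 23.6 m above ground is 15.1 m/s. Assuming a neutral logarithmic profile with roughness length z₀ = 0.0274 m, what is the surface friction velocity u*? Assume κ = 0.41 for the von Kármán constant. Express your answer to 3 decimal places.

u* ≈ 0.916 m/s

Log law: V(z) = (u*/κ) · ln(z/z₀) ⇒ u* = κ · V / ln(z/z₀)
u* = 0.41 × 15.1 / ln(23.6/0.0274) = 0.41 × 15.1 / 6.7585
   = 6.1910 / 6.7585 = 0.9160 m/s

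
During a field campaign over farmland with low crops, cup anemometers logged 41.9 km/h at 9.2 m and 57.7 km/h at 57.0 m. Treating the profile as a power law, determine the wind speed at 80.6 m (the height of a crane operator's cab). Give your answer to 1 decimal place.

First find α: α = ln(V₂/V₁)/ln(z₂/z₁) = ln(57.7/41.9)/ln(57.0/9.2) = 0.31997/1.82385 = 0.1754
Extrapolate from 57.0 m to 80.6 m: V₃ = 57.7 × (80.6/57.0)^0.1754 = 57.7 × 1.0627 = 61.3158 km/h

61.3 km/h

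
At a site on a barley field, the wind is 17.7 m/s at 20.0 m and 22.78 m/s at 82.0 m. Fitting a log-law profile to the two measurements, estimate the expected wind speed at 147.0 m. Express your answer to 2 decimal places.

Log law: V ∝ ln(z/z₀). From the pair, with r = V₁/V₂ = 0.77700,
ln z₀ = (ln z₁ − r·ln z₂)/(1 − r) = (2.9957 − 0.77700×4.4067)/0.22300 = -1.9205 → z₀ = 0.1465 m
V₃ = V₁ · ln(z₃/z₀)/ln(z₁/z₀) = 17.7 × 6.9109/4.9162 = 24.8816 m/s

24.88 m/s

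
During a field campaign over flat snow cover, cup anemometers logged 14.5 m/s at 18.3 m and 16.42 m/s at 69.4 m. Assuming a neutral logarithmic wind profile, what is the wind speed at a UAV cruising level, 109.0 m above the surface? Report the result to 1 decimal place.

Log law: V ∝ ln(z/z₀). From the pair, with r = V₁/V₂ = 0.88307,
ln z₀ = (ln z₁ − r·ln z₂)/(1 − r) = (2.9069 − 0.88307×4.2399)/0.11693 = -7.1599 → z₀ = 0.0007771 m
V₃ = V₁ · ln(z₃/z₀)/ln(z₁/z₀) = 14.5 × 11.8513/10.0668 = 17.0703 m/s

17.1 m/s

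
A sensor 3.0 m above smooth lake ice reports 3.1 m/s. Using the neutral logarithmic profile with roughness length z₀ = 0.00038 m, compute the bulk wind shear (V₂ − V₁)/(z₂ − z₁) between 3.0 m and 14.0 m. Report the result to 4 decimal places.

0.0484 m/s/m

Log law: V₂ = V₁ · ln(z₂/z₀)/ln(z₁/z₀) = 3.1 × 10.5144/8.9740 = 3.6321 m/s
ΔV/Δz = (3.6321 − 3.1)/(14.0 − 3.0) = 0.5321/11.0000 = 0.04838 m/s/m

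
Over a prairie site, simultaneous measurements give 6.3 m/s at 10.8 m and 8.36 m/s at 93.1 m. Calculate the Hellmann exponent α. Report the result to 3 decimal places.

α ≈ 0.131

Power law: V₂/V₁ = (z₂/z₁)^α ⇒ α = ln(V₂/V₁) / ln(z₂/z₁)
α = ln(8.36/6.3) / ln(93.1/10.8) = ln(1.3270) / ln(8.6204)
  = 0.28291 / 2.15413 = 0.13133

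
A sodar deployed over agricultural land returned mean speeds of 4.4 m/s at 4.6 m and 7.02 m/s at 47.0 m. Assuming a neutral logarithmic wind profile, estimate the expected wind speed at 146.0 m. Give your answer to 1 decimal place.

8.3 m/s

Log law: V ∝ ln(z/z₀). From the pair, with r = V₁/V₂ = 0.62678,
ln z₀ = (ln z₁ − r·ln z₂)/(1 − r) = (1.5261 − 0.62678×3.8501)/0.37322 = -2.3770 → z₀ = 0.09283 m
V₃ = V₁ · ln(z₃/z₀)/ln(z₁/z₀) = 4.4 × 7.3606/3.9031 = 8.2978 m/s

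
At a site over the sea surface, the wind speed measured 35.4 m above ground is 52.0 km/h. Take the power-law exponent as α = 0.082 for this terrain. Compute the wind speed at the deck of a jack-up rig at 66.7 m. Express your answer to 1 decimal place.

54.8 km/h

Power-law profile: V₂ = V₁ · (z₂/z₁)^α
V₂ = 52.0 × (66.7/35.4)^0.082 = 52.0 × (1.8842)^0.082
    = 52.0 × 1.0533 = 54.7726 km/h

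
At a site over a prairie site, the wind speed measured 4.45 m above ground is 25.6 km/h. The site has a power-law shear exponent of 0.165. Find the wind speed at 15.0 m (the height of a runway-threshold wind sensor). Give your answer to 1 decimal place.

Power-law profile: V₂ = V₁ · (z₂/z₁)^α
V₂ = 25.6 × (15.0/4.45)^0.165 = 25.6 × (3.3708)^0.165
    = 25.6 × 1.2220 = 31.2835 km/h

31.3 km/h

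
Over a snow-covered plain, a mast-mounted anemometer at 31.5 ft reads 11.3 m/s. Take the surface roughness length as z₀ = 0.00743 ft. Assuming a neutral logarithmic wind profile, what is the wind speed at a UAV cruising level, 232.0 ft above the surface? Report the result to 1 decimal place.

14.0 m/s

Log law: V(z) ∝ ln(z/z₀), so V₂/V₁ = ln(z₂/z₀) / ln(z₁/z₀).
ln(232.0/0.00743) = 10.3490, ln(31.5/0.00743) = 8.3522
V₂ = 11.3 × 10.3490/8.3522 = 11.3 × 1.2391 = 14.0015 m/s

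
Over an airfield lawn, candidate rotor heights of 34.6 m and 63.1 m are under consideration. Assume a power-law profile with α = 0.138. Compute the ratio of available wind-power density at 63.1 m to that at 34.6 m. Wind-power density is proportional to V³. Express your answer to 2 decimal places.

1.28

Speed ratio: V_B/V_A = (z_B/z_A)^α = (63.1/34.6)^0.138 = (1.8237)^0.138 = 1.08645
Power-density ratio: P_B/P_A = (V_B/V_A)³ = (1.08645)³ = 1.28243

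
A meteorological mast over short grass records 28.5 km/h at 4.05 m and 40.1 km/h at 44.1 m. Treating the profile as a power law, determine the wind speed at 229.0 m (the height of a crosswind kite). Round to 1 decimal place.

50.8 km/h

First find α: α = ln(V₂/V₁)/ln(z₂/z₁) = ln(40.1/28.5)/ln(44.1/4.05) = 0.34147/2.38774 = 0.1430
Extrapolate from 44.1 m to 229.0 m: V₃ = 40.1 × (229.0/44.1)^0.1430 = 40.1 × 1.2656 = 50.7521 km/h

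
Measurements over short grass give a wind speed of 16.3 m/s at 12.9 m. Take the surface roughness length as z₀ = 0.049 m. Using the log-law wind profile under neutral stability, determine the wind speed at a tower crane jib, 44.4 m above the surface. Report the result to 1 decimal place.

19.9 m/s

Log law: V(z) ∝ ln(z/z₀), so V₂/V₁ = ln(z₂/z₀) / ln(z₁/z₀).
ln(44.4/0.049) = 6.8092, ln(12.9/0.049) = 5.5732
V₂ = 16.3 × 6.8092/5.5732 = 16.3 × 1.2218 = 19.9150 m/s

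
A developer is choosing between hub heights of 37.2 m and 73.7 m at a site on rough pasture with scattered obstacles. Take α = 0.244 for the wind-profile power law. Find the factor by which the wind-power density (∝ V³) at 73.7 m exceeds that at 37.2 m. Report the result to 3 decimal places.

Speed ratio: V_B/V_A = (z_B/z_A)^α = (73.7/37.2)^0.244 = (1.9812)^0.244 = 1.18154
Power-density ratio: P_B/P_A = (V_B/V_A)³ = (1.18154)³ = 1.64949

1.649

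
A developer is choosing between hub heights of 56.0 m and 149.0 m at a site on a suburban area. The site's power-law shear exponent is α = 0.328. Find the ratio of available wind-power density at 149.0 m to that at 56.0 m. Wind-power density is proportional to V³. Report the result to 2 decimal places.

Speed ratio: V_B/V_A = (z_B/z_A)^α = (149.0/56.0)^0.328 = (2.6607)^0.328 = 1.37848
Power-density ratio: P_B/P_A = (V_B/V_A)³ = (1.37848)³ = 2.61938

2.62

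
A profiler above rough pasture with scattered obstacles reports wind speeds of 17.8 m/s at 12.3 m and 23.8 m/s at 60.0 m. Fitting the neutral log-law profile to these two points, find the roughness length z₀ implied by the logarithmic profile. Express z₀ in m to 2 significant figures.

Log law: V(z) ∝ ln(z/z₀). With r = V₁/V₂ = 17.8/23.8 = 0.74790,
r · ln(z₂/z₀) = ln(z₁/z₀) ⇒ ln z₀ = (ln z₁ − r·ln z₂)/(1 − r)
ln z₀ = (2.50960 − 0.74790×4.09434) / 0.25210 = -2.1918
z₀ = exp(-2.1918) = 0.1117 m

z₀ ≈ 0.11 m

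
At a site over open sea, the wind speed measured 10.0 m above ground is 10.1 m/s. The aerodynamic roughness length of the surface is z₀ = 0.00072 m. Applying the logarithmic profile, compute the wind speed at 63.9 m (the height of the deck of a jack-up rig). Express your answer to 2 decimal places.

12.06 m/s

Log law: V(z) ∝ ln(z/z₀), so V₂/V₁ = ln(z₂/z₀) / ln(z₁/z₀).
ln(63.9/0.00072) = 11.3936, ln(10.0/0.00072) = 9.5388
V₂ = 10.1 × 11.3936/9.5388 = 10.1 × 1.1944 = 12.0638 m/s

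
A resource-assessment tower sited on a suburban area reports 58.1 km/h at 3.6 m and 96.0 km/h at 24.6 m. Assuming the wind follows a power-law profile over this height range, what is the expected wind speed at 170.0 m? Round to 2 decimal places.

159.09 km/h

First find α: α = ln(V₂/V₁)/ln(z₂/z₁) = ln(96.0/58.1)/ln(24.6/3.6) = 0.50218/1.92181 = 0.2613
Extrapolate from 24.6 m to 170.0 m: V₃ = 96.0 × (170.0/24.6)^0.2613 = 96.0 × 1.6572 = 159.0896 km/h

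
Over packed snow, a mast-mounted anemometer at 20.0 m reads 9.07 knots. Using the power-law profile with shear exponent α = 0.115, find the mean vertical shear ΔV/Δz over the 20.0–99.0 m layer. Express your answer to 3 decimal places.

0.023 knots/m

Power law: V₂ = V₁ · (z₂/z₁)^α = 9.07 × (4.9500)^0.115 = 10.9015 knots
ΔV/Δz = (10.9015 − 9.07)/(99.0 − 20.0) = 1.8315/79.0000 = 0.02318 knots/m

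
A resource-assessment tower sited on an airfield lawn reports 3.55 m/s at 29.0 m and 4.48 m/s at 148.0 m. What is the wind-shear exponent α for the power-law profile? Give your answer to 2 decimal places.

α ≈ 0.14

Power law: V₂/V₁ = (z₂/z₁)^α ⇒ α = ln(V₂/V₁) / ln(z₂/z₁)
α = ln(4.48/3.55) / ln(148.0/29.0) = ln(1.2620) / ln(5.1034)
  = 0.23268 / 1.62992 = 0.14275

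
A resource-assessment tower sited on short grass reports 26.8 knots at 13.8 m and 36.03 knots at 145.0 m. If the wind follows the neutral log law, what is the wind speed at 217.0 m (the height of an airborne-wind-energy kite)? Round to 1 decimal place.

37.6 knots

Log law: V ∝ ln(z/z₀). From the pair, with r = V₁/V₂ = 0.74382,
ln z₀ = (ln z₁ − r·ln z₂)/(1 − r) = (2.6247 − 0.74382×4.9767)/0.25618 = -4.2047 → z₀ = 0.01492 m
V₃ = V₁ · ln(z₃/z₀)/ln(z₁/z₀) = 26.8 × 9.5846/6.8294 = 37.6121 knots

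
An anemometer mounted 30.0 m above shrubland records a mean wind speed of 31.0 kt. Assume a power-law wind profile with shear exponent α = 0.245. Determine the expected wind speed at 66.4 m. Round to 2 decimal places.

Power-law profile: V₂ = V₁ · (z₂/z₁)^α
V₂ = 31.0 × (66.4/30.0)^0.245 = 31.0 × (2.2133)^0.245
    = 31.0 × 1.2149 = 37.6615 kt

37.66 kt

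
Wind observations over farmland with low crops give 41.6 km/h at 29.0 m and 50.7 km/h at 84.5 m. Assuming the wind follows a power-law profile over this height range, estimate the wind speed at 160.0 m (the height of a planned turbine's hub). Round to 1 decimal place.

First find α: α = ln(V₂/V₁)/ln(z₂/z₁) = ln(50.7/41.6)/ln(84.5/29.0) = 0.19783/1.06946 = 0.1850
Extrapolate from 84.5 m to 160.0 m: V₃ = 50.7 × (160.0/84.5)^0.1850 = 50.7 × 1.1253 = 57.0552 km/h

57.1 km/h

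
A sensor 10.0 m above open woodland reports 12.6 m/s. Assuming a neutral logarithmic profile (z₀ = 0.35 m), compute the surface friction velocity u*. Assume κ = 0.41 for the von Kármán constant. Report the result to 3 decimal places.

u* ≈ 1.541 m/s

Log law: V(z) = (u*/κ) · ln(z/z₀) ⇒ u* = κ · V / ln(z/z₀)
u* = 0.41 × 12.6 / ln(10.0/0.35) = 0.41 × 12.6 / 3.3524
   = 5.1660 / 3.3524 = 1.5410 m/s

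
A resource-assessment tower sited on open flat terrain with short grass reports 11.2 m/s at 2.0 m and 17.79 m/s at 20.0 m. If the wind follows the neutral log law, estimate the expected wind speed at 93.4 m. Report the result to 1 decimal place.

22.2 m/s

Log law: V ∝ ln(z/z₀). From the pair, with r = V₁/V₂ = 0.62957,
ln z₀ = (ln z₁ − r·ln z₂)/(1 − r) = (0.6931 − 0.62957×2.9957)/0.37043 = -3.2202 → z₀ = 0.03995 m
V₃ = V₁ · ln(z₃/z₀)/ln(z₁/z₀) = 11.2 × 7.7571/3.9133 = 22.2008 m/s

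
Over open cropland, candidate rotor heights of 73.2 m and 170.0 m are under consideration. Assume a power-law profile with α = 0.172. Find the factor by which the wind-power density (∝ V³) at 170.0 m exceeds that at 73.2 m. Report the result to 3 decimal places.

1.545

Speed ratio: V_B/V_A = (z_B/z_A)^α = (170.0/73.2)^0.172 = (2.3224)^0.172 = 1.15596
Power-density ratio: P_B/P_A = (V_B/V_A)³ = (1.15596)³ = 1.54463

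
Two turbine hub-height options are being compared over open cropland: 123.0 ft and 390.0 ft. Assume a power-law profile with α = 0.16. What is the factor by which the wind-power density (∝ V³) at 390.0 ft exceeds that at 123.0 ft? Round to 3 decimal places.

1.740

Speed ratio: V_B/V_A = (z_B/z_A)^α = (390.0/123.0)^0.16 = (3.1707)^0.16 = 1.20278
Power-density ratio: P_B/P_A = (V_B/V_A)³ = (1.20278)³ = 1.74003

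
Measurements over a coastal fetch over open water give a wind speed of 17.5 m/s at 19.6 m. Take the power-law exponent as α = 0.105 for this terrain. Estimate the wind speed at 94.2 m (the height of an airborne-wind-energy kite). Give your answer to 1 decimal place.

20.6 m/s

Power-law profile: V₂ = V₁ · (z₂/z₁)^α
V₂ = 17.5 × (94.2/19.6)^0.105 = 17.5 × (4.8061)^0.105
    = 17.5 × 1.1792 = 20.6360 m/s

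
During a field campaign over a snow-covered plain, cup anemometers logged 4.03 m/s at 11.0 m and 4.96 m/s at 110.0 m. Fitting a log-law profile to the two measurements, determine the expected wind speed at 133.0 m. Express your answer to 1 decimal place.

Log law: V ∝ ln(z/z₀). From the pair, with r = V₁/V₂ = 0.81250,
ln z₀ = (ln z₁ − r·ln z₂)/(1 − r) = (2.3979 − 0.81250×4.7005)/0.18750 = -7.5800 → z₀ = 0.0005106 m
V₃ = V₁ · ln(z₃/z₀)/ln(z₁/z₀) = 4.03 × 12.4703/9.9779 = 5.0367 m/s

5.0 m/s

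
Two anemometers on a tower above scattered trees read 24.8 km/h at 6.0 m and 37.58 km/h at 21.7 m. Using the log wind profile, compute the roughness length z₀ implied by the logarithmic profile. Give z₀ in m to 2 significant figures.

Log law: V(z) ∝ ln(z/z₀). With r = V₁/V₂ = 24.8/37.58 = 0.65993,
r · ln(z₂/z₀) = ln(z₁/z₀) ⇒ ln z₀ = (ln z₁ − r·ln z₂)/(1 − r)
ln z₀ = (1.79176 − 0.65993×3.07731) / 0.34007 = -0.7029
z₀ = exp(-0.7029) = 0.4951 m

z₀ ≈ 0.50 m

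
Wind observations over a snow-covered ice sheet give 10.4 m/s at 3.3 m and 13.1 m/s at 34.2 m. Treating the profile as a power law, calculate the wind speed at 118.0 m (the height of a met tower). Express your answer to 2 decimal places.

First find α: α = ln(V₂/V₁)/ln(z₂/z₁) = ln(13.1/10.4)/ln(34.2/3.3) = 0.23081/2.33830 = 0.0987
Extrapolate from 34.2 m to 118.0 m: V₃ = 13.1 × (118.0/34.2)^0.0987 = 13.1 × 1.1300 = 14.8034 m/s

14.80 m/s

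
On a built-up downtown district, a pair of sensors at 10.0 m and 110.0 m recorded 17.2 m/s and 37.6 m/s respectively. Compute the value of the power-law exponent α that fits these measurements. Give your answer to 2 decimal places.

α ≈ 0.33

Power law: V₂/V₁ = (z₂/z₁)^α ⇒ α = ln(V₂/V₁) / ln(z₂/z₁)
α = ln(37.6/17.2) / ln(110.0/10.0) = ln(2.1860) / ln(11.0000)
  = 0.78209 / 2.39790 = 0.32616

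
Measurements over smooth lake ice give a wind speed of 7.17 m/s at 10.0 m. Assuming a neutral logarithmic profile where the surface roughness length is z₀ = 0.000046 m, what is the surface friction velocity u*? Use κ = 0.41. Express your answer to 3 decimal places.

Log law: V(z) = (u*/κ) · ln(z/z₀) ⇒ u* = κ · V / ln(z/z₀)
u* = 0.41 × 7.17 / ln(10.0/0.000046) = 0.41 × 7.17 / 12.2895
   = 2.9397 / 12.2895 = 0.2392 m/s

u* ≈ 0.239 m/s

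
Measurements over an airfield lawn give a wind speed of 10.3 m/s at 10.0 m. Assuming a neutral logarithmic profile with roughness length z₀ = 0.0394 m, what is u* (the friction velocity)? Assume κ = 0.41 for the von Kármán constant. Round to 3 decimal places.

Log law: V(z) = (u*/κ) · ln(z/z₀) ⇒ u* = κ · V / ln(z/z₀)
u* = 0.41 × 10.3 / ln(10.0/0.0394) = 0.41 × 10.3 / 5.5366
   = 4.2230 / 5.5366 = 0.7627 m/s

u* ≈ 0.763 m/s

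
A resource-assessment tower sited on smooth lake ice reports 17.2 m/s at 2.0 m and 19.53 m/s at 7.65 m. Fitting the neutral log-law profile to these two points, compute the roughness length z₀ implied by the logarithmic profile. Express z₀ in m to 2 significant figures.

Log law: V(z) ∝ ln(z/z₀). With r = V₁/V₂ = 17.2/19.53 = 0.88070,
r · ln(z₂/z₀) = ln(z₁/z₀) ⇒ ln z₀ = (ln z₁ − r·ln z₂)/(1 − r)
ln z₀ = (0.69315 − 0.88070×2.03471) / 0.11930 = -9.2102
z₀ = exp(-9.2102) = 0.0001000 m

z₀ ≈ 0.00010 m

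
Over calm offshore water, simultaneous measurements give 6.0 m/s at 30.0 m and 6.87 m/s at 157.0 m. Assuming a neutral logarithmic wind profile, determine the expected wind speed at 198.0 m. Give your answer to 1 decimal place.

Log law: V ∝ ln(z/z₀). From the pair, with r = V₁/V₂ = 0.87336,
ln z₀ = (ln z₁ − r·ln z₂)/(1 − r) = (3.4012 − 0.87336×5.0562)/0.12664 = -8.0129 → z₀ = 0.0003312 m
V₃ = V₁ · ln(z₃/z₀)/ln(z₁/z₀) = 6.0 × 13.3012/11.4141 = 6.9920 m/s

7.0 m/s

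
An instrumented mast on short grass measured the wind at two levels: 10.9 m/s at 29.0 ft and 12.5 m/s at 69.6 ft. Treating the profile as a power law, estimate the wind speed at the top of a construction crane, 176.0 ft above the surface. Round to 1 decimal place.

First find α: α = ln(V₂/V₁)/ln(z₂/z₁) = ln(12.5/10.9)/ln(69.6/29.0) = 0.13697/0.87547 = 0.1564
Extrapolate from 69.6 ft to 176.0 ft: V₃ = 12.5 × (176.0/69.6)^0.1564 = 12.5 × 1.1562 = 14.4525 m/s

14.5 m/s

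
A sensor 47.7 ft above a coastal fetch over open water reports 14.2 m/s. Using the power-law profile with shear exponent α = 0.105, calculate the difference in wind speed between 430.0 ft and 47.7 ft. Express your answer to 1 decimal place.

Power law: V₂ = V₁ · (z₂/z₁)^α = 14.2 × (9.0147)^0.105 = 17.8878 m/s
ΔV = 17.8878 − 14.2 = 3.6878 m/s

3.7 m/s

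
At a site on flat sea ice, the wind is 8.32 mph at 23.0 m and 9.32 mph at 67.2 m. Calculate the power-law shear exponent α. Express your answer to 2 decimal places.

Power law: V₂/V₁ = (z₂/z₁)^α ⇒ α = ln(V₂/V₁) / ln(z₂/z₁)
α = ln(9.32/8.32) / ln(67.2/23.0) = ln(1.1202) / ln(2.9217)
  = 0.11350 / 1.07218 = 0.10586

α ≈ 0.11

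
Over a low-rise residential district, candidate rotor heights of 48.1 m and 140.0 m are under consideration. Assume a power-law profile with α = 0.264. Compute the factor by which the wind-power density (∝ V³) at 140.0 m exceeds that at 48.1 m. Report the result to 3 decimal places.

2.331

Speed ratio: V_B/V_A = (z_B/z_A)^α = (140.0/48.1)^0.264 = (2.9106)^0.264 = 1.32584
Power-density ratio: P_B/P_A = (V_B/V_A)³ = (1.32584)³ = 2.33064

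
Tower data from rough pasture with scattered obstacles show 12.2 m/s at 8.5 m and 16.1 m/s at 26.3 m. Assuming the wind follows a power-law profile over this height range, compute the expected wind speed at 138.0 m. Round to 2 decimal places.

24.19 m/s

First find α: α = ln(V₂/V₁)/ln(z₂/z₁) = ln(16.1/12.2)/ln(26.3/8.5) = 0.27738/1.12950 = 0.2456
Extrapolate from 26.3 m to 138.0 m: V₃ = 16.1 × (138.0/26.3)^0.2456 = 16.1 × 1.5024 = 24.1894 m/s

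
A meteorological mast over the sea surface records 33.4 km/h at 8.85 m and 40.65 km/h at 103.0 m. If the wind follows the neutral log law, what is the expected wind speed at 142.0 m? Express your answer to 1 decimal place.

41.6 km/h

Log law: V ∝ ln(z/z₀). From the pair, with r = V₁/V₂ = 0.82165,
ln z₀ = (ln z₁ − r·ln z₂)/(1 − r) = (2.1804 − 0.82165×4.6347)/0.17835 = -9.1263 → z₀ = 0.0001088 m
V₃ = V₁ · ln(z₃/z₀)/ln(z₁/z₀) = 33.4 × 14.0822/11.3068 = 41.5985 km/h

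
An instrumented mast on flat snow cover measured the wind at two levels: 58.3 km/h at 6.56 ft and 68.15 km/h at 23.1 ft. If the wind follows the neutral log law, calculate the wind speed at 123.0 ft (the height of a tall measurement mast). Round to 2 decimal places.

81.24 km/h

Log law: V ∝ ln(z/z₀). From the pair, with r = V₁/V₂ = 0.85547,
ln z₀ = (ln z₁ − r·ln z₂)/(1 − r) = (1.8810 − 0.85547×3.1398)/0.14453 = -5.5698 → z₀ = 0.003811 ft
V₃ = V₁ · ln(z₃/z₀)/ln(z₁/z₀) = 58.3 × 10.3820/7.4508 = 81.2356 km/h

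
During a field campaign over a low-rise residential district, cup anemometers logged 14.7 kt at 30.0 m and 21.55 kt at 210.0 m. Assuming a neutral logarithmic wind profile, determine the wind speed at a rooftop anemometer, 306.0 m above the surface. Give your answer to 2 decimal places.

22.88 kt

Log law: V ∝ ln(z/z₀). From the pair, with r = V₁/V₂ = 0.68213,
ln z₀ = (ln z₁ − r·ln z₂)/(1 − r) = (3.4012 − 0.68213×5.3471)/0.31787 = -0.7747 → z₀ = 0.4608 m
V₃ = V₁ · ln(z₃/z₀)/ln(z₁/z₀) = 14.7 × 6.4983/4.1759 = 22.8753 kt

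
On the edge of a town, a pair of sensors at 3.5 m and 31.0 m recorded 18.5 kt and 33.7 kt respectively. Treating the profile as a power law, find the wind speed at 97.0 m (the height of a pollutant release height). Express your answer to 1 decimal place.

First find α: α = ln(V₂/V₁)/ln(z₂/z₁) = ln(33.7/18.5)/ln(31.0/3.5) = 0.59973/2.18122 = 0.2749
Extrapolate from 31.0 m to 97.0 m: V₃ = 33.7 × (97.0/31.0)^0.2749 = 33.7 × 1.3684 = 46.1151 kt

46.1 kt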